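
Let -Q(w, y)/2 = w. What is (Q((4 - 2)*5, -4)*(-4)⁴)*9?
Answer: -46080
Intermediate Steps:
Q(w, y) = -2*w
(Q((4 - 2)*5, -4)*(-4)⁴)*9 = (-2*(4 - 2)*5*(-4)⁴)*9 = (-4*5*256)*9 = (-2*10*256)*9 = -20*256*9 = -5120*9 = -46080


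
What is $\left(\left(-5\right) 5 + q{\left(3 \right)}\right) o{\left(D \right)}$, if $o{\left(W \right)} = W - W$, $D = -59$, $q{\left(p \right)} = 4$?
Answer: $0$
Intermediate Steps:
$o{\left(W \right)} = 0$
$\left(\left(-5\right) 5 + q{\left(3 \right)}\right) o{\left(D \right)} = \left(\left(-5\right) 5 + 4\right) 0 = \left(-25 + 4\right) 0 = \left(-21\right) 0 = 0$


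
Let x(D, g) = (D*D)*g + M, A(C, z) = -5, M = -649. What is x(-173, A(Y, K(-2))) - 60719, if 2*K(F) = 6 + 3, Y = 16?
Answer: -211013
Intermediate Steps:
K(F) = 9/2 (K(F) = (6 + 3)/2 = (1/2)*9 = 9/2)
x(D, g) = -649 + g*D**2 (x(D, g) = (D*D)*g - 649 = D**2*g - 649 = g*D**2 - 649 = -649 + g*D**2)
x(-173, A(Y, K(-2))) - 60719 = (-649 - 5*(-173)**2) - 60719 = (-649 - 5*29929) - 60719 = (-649 - 149645) - 60719 = -150294 - 60719 = -211013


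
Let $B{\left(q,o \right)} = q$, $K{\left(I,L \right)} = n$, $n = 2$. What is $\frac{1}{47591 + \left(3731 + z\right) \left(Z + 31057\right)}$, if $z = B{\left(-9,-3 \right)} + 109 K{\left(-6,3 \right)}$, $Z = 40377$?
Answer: $\frac{1}{281497551} \approx 3.5524 \cdot 10^{-9}$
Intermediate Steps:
$K{\left(I,L \right)} = 2$
$z = 209$ ($z = -9 + 109 \cdot 2 = -9 + 218 = 209$)
$\frac{1}{47591 + \left(3731 + z\right) \left(Z + 31057\right)} = \frac{1}{47591 + \left(3731 + 209\right) \left(40377 + 31057\right)} = \frac{1}{47591 + 3940 \cdot 71434} = \frac{1}{47591 + 281449960} = \frac{1}{281497551}$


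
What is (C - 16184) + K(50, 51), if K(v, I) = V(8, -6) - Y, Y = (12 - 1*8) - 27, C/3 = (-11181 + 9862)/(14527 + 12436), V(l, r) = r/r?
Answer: -435726037/26963 ≈ -16160.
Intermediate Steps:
V(l, r) = 1
C = -3957/26963 (C = 3*((-11181 + 9862)/(14527 + 12436)) = 3*(-1319/26963) = -3957/26963 ≈ -0.14676)
Y = -23 (Y = (12 - 8) - 27 = 4 - 27 = -23)
K(v, I) = 24 (K(v, I) = 1 - 1*(-23) = 1 + 23 = 24)
(C - 16184) + K(50, 51) = (-3957/26963 - 16184) + 24 = -436373149/26963 + 24 = -435726037/26963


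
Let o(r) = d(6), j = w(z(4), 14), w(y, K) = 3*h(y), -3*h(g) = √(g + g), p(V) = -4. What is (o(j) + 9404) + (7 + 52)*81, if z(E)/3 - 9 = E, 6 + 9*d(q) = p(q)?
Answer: 127637/9 ≈ 14182.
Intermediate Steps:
h(g) = -√2*√g/3 (h(g) = -√(g + g)/3 = -√2*√g/3)
d(q) = -10/9 (d(q) = -⅔ + (⅑)*(-4) = -⅔ - 4/9 = -10/9)
z(E) = 27 + 3*E
w(y, K) = -√2*√y (w(y, K) = 3*(-√2*√y/3) = -√2*√y)
j = -√78 (j = -√2*√(27 + 3*4) = -√2*√(27 + 12) = -√2*√39 = -√78 ≈ -8.8318)
o(r) = -10/9
(o(j) + 9404) + (7 + 52)*81 = (-10/9 + 9404) + (7 + 52)*81 = 84626/9 + 59*81 = 84626/9 + 4779 = 127637/9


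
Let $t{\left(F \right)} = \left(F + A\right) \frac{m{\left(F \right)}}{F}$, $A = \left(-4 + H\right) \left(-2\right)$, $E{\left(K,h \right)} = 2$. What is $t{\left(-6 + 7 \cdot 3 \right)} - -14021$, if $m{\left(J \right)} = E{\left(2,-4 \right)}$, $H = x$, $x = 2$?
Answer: $\frac{210353}{15} \approx 14024.0$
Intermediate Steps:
$H = 2$
$m{\left(J \right)} = 2$
$A = 4$ ($A = \left(-4 + 2\right) \left(-2\right) = \left(-2\right) \left(-2\right) = 4$)
$t{\left(F \right)} = \frac{2 \left(4 + F\right)}{F}$ ($t{\left(F \right)} = \left(F + 4\right) \frac{2}{F} = \left(4 + F\right) \frac{2}{F} = \frac{2 \left(4 + F\right)}{F}$)
$t{\left(-6 + 7 \cdot 3 \right)} - -14021 = \left(2 + \frac{8}{-6 + 7 \cdot 3}\right) - -14021 = \left(2 + \frac{8}{-6 + 21}\right) + 14021 = \left(2 + \frac{8}{15}\right) + 14021 = \frac{38}{15} + 14021 = \frac{210353}{15}$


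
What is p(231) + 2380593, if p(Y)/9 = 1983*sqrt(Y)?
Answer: 2380593 + 17847*sqrt(231) ≈ 2.6518e+6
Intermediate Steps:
p(Y) = 17847*sqrt(Y) (p(Y) = 9*(1983*sqrt(Y)) = 17847*sqrt(Y))
p(231) + 2380593 = 17847*sqrt(231) + 2380593 = 2380593 + 17847*sqrt(231)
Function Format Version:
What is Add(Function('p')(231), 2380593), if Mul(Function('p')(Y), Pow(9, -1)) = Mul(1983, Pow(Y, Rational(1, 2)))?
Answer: Add(2380593, Mul(17847, Pow(231, Rational(1, 2)))) ≈ 2.6518e+6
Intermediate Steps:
Function('p')(Y) = Mul(17847, Pow(Y, Rational(1, 2))) (Function('p')(Y) = Mul(9, Mul(1983, Pow(Y, Rational(1, 2)))) = Mul(17847, Pow(Y, Rational(1, 2))))
Add(Function('p')(231), 2380593) = Add(Mul(17847, Pow(231, Rational(1, 2))), 2380593) = Add(2380593, Mul(17847, Pow(231, Rational(1, 2))))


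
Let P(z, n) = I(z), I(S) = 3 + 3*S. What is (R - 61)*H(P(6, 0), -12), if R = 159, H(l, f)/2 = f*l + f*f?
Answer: -21168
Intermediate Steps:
P(z, n) = 3 + 3*z
H(l, f) = 2*f**2 + 2*f*l (H(l, f) = 2*(f*l + f*f) = 2*(f*l + f**2) = 2*(f**2 + f*l) = 2*f**2 + 2*f*l)
(R - 61)*H(P(6, 0), -12) = (159 - 61)*(2*(-12)*(-12 + (3 + 3*6))) = 98*(2*(-12)*(-12 + (3 + 18))) = 98*(2*(-12)*(-12 + 21)) = 98*(2*(-12)*9) = 98*(-216) = -21168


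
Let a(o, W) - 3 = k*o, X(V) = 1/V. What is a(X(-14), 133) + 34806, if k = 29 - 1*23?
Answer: 243660/7 ≈ 34809.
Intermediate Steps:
k = 6 (k = 29 - 23 = 6)
a(o, W) = 3 + 6*o
a(X(-14), 133) + 34806 = (3 + 6/(-14)) + 34806 = (3 + 6*(-1/14)) + 34806 = (3 - 3/7) + 34806 = 18/7 + 34806 = 243660/7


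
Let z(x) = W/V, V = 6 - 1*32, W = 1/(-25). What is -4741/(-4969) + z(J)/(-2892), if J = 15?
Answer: 8912126831/9340726200 ≈ 0.95411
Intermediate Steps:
W = -1/25 ≈ -0.040000
V = -26 (V = 6 - 32 = -26)
z(x) = 1/650 (z(x) = -1/25/(-26) = -1/25*(-1/26) = 1/650)
-4741/(-4969) + z(J)/(-2892) = -4741/(-4969) + (1/650)/(-2892) = -4741*(-1/4969) + (1/650)*(-1/2892) = 4741/4969 - 1/1879800 = 8912126831/9340726200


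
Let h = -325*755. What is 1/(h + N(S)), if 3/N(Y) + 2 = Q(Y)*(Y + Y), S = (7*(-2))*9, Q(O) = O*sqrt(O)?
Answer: -31170446943525506/7648448418767572507009 + 285768*I*sqrt(14)/7648448418767572507009 ≈ -4.0754e-6 + 1.398e-16*I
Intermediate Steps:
Q(O) = O**(3/2)
S = -126 (S = -14*9 = -126)
N(Y) = 3/(-2 + 2*Y**(5/2)) (N(Y) = 3/(-2 + Y**(3/2)*(Y + Y)) = 3/(-2 + Y**(3/2)*(2*Y)) = 3/(-2 + 2*Y**(5/2)))
h = -245375
1/(h + N(S)) = 1/(-245375 + 3/(2*(-1 + (-126)**(5/2)))) = 1/(-245375 + 3/(2*(-1 + 47628*I*sqrt(14))))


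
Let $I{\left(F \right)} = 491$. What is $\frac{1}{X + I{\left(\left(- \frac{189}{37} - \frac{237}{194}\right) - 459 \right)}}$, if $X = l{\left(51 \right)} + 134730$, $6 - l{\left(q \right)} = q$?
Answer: $\frac{1}{135176} \approx 7.3978 \cdot 10^{-6}$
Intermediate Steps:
$l{\left(q \right)} = 6 - q$
$X = 134685$ ($X = \left(6 - 51\right) + 134730 = -45 + 134730 = 134685$)
$\frac{1}{X + I{\left(\left(- \frac{189}{37} - \frac{237}{194}\right) - 459 \right)}} = \frac{1}{134685 + 491} = \frac{1}{135176}$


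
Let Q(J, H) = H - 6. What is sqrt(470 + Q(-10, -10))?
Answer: sqrt(454) ≈ 21.307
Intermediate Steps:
Q(J, H) = -6 + H
sqrt(470 + Q(-10, -10)) = sqrt(470 + (-6 - 10)) = sqrt(470 - 16) = sqrt(454)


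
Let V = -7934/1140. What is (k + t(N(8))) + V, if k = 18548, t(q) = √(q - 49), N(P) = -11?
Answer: 10568393/570 + 2*I*√15 ≈ 18541.0 + 7.746*I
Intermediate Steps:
t(q) = √(-49 + q)
V = -3967/570 (V = -7934*1/1140 = -3967/570 ≈ -6.9596)
(k + t(N(8))) + V = (18548 + √(-49 - 11)) - 3967/570 = (18548 + √(-60)) - 3967/570 = (18548 + 2*I*√15) - 3967/570 = 10568393/570 + 2*I*√15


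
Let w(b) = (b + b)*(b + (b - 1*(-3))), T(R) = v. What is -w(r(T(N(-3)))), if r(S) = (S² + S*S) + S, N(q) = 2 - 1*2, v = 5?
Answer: -12430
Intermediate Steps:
N(q) = 0 (N(q) = 2 - 2 = 0)
T(R) = 5
r(S) = S + 2*S² (r(S) = (S² + S²) + S = 2*S² + S = S + 2*S²)
w(b) = 2*b*(3 + 2*b) (w(b) = (2*b)*(b + (b + 3)) = (2*b)*(b + (3 + b)) = (2*b)*(3 + 2*b) = 2*b*(3 + 2*b))
-w(r(T(N(-3)))) = -2*5*(1 + 2*5)*(3 + 2*(5*(1 + 2*5))) = -2*5*(1 + 10)*(3 + 2*(5*(1 + 10))) = -2*5*11*(3 + 2*(5*11)) = -2*55*(3 + 2*55) = -2*55*(3 + 110) = -2*55*113 = -1*12430 = -12430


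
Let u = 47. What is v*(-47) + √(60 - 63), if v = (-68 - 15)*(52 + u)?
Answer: 386199 + I*√3 ≈ 3.862e+5 + 1.732*I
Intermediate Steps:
v = -8217 (v = (-68 - 15)*(52 + 47) = -83*99 = -8217)
v*(-47) + √(60 - 63) = -8217*(-47) + √(60 - 63) = 386199 + √(-3) = 386199 + I*√3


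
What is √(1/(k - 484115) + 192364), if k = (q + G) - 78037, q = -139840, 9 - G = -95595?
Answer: 9*√218313195024147/303194 ≈ 438.59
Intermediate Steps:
G = 95604 (G = 9 - 1*(-95595) = 9 + 95595 = 95604)
k = -122273 (k = (-139840 + 95604) - 78037 = -44236 - 78037 = -122273)
√(1/(k - 484115) + 192364) = √(1/(-122273 - 484115) + 192364) = √(1/(-606388) + 192364) = √(-1/606388 + 192364) = √(116647221231/606388) = 9*√218313195024147/303194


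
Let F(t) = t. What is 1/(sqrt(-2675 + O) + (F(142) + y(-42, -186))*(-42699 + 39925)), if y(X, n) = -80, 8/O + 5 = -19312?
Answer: -3322292196/571394441878631 - I*sqrt(998167012611)/571394441878631 ≈ -5.8144e-6 - 1.7485e-9*I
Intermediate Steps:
O = -8/19317 (O = 8/(-5 - 19312) = 8/(-19317) = 8*(-1/19317) = -8/19317 ≈ -0.00041414)
1/(sqrt(-2675 + O) + (F(142) + y(-42, -186))*(-42699 + 39925)) = 1/(sqrt(-2675 - 8/19317) + (142 - 80)*(-42699 + 39925)) = 1/(sqrt(-51672983/19317) + 62*(-2774)) = 1/(I*sqrt(998167012611)/19317 - 171988) = 1/(-171988 + I*sqrt(998167012611)/19317)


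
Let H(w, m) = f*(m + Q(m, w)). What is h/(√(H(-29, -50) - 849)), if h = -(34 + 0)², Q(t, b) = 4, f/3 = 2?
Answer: 1156*I*√5/75 ≈ 34.465*I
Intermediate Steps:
f = 6 (f = 3*2 = 6)
H(w, m) = 24 + 6*m (H(w, m) = 6*(m + 4) = 6*(4 + m) = 24 + 6*m)
h = -1156 (h = -1*34² = -1*1156 = -1156)
h/(√(H(-29, -50) - 849)) = -1156/√((24 + 6*(-50)) - 849) = -1156/√((24 - 300) - 849) = -1156/√(-276 - 849) = -1156*(-I*√5/75) = -(-1156)*I*√5/75 = 1156*I*√5/75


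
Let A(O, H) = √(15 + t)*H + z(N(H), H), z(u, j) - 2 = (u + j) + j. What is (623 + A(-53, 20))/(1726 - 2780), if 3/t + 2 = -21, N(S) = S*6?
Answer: -785/1054 - 30*√874/12121 ≈ -0.81795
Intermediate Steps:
N(S) = 6*S
t = -3/23 (t = 3/(-2 - 21) = 3/(-23) = 3*(-1/23) = -3/23 ≈ -0.13043)
z(u, j) = 2 + u + 2*j (z(u, j) = 2 + ((u + j) + j) = 2 + ((j + u) + j) = 2 + (u + 2*j) = 2 + u + 2*j)
A(O, H) = 2 + 8*H + 3*H*√874/23 (A(O, H) = √(15 - 3/23)*H + (2 + 6*H + 2*H) = √(342/23)*H + (2 + 8*H) = (3*√874/23)*H + (2 + 8*H) = 3*H*√874/23 + (2 + 8*H) = 2 + 8*H + 3*H*√874/23)
(623 + A(-53, 20))/(1726 - 2780) = (623 + (2 + 8*20 + (3/23)*20*√874))/(1726 - 2780) = (623 + (2 + 160 + 60*√874/23))/(-1054) = (623 + (162 + 60*√874/23))*(-1/1054) = (785 + 60*√874/23)*(-1/1054) = -785/1054 - 30*√874/12121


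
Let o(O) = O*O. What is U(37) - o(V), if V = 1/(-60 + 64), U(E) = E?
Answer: 591/16 ≈ 36.938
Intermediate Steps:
V = ¼ (V = 1/4 = ¼ ≈ 0.25000)
o(O) = O²
U(37) - o(V) = 37 - (¼)² = 37 - 1*1/16 = 37 - 1/16 = 591/16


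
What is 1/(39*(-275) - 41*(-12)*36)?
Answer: 1/6987 ≈ 0.00014312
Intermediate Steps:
1/(39*(-275) - 41*(-12)*36) = 1/(-10725 + 492*36) = 1/(-10725 + 17712) = 1/6987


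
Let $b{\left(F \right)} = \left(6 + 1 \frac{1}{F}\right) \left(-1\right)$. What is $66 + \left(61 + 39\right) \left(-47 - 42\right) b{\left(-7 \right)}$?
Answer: $\frac{365362}{7} \approx 52195.0$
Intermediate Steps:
$b{\left(F \right)} = -6 - \frac{1}{F}$ ($b{\left(F \right)} = \left(6 + \frac{1}{F}\right) \left(-1\right) = -6 - \frac{1}{F}$)
$66 + \left(61 + 39\right) \left(-47 - 42\right) b{\left(-7 \right)} = 66 + \left(61 + 39\right) \left(-47 - 42\right) \left(-6 - \frac{1}{-7}\right) = 66 + 100 \left(-89\right) \left(-6 - - \frac{1}{7}\right) = 66 - 8900 \left(-6 + \frac{1}{7}\right) = 66 - - \frac{364900}{7} = 66 + \frac{364900}{7} = \frac{365362}{7}$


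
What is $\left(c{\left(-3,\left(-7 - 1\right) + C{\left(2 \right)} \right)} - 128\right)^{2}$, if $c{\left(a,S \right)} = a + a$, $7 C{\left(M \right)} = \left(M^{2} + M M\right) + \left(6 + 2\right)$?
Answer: $17956$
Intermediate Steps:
$C{\left(M \right)} = \frac{8}{7} + \frac{2 M^{2}}{7}$ ($C{\left(M \right)} = \frac{\left(M^{2} + M M\right) + \left(6 + 2\right)}{7} = \frac{\left(M^{2} + M^{2}\right) + 8}{7} = \frac{2 M^{2} + 8}{7} = \frac{8 + 2 M^{2}}{7} = \frac{8}{7} + \frac{2 M^{2}}{7}$)
$c{\left(a,S \right)} = 2 a$
$\left(c{\left(-3,\left(-7 - 1\right) + C{\left(2 \right)} \right)} - 128\right)^{2} = \left(2 \left(-3\right) - 128\right)^{2} = \left(-6 - 128\right)^{2} = \left(-134\right)^{2} = 17956$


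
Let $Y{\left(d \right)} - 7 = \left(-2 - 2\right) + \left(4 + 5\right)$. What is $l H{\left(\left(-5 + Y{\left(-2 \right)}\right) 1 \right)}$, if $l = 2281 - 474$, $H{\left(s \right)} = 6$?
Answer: $10842$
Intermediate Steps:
$Y{\left(d \right)} = 12$ ($Y{\left(d \right)} = 7 + \left(\left(-2 - 2\right) + \left(4 + 5\right)\right) = 7 + \left(-4 + 9\right) = 7 + 5 = 12$)
$l = 1807$ ($l = 2281 - 474 = 1807$)
$l H{\left(\left(-5 + Y{\left(-2 \right)}\right) 1 \right)} = 1807 \cdot 6 = 10842$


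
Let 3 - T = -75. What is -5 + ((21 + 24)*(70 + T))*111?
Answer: 739255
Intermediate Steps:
T = 78 (T = 3 - 1*(-75) = 3 + 75 = 78)
-5 + ((21 + 24)*(70 + T))*111 = -5 + ((21 + 24)*(70 + 78))*111 = -5 + (45*148)*111 = -5 + 6660*111 = -5 + 739260 = 739255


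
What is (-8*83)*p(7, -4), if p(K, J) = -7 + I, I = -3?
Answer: 6640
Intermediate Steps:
p(K, J) = -10 (p(K, J) = -7 - 3 = -10)
(-8*83)*p(7, -4) = -8*83*(-10) = -664*(-10) = 6640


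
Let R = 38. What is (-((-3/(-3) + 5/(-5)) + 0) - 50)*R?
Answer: -1900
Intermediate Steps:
(-((-3/(-3) + 5/(-5)) + 0) - 50)*R = (-((-3/(-3) + 5/(-5)) + 0) - 50)*38 = (-((-3*(-⅓) + 5*(-⅕)) + 0) - 50)*38 = (-((1 - 1) + 0) - 50)*38 = (-(0 + 0) - 50)*38 = (-1*0 - 50)*38 = (0 - 50)*38 = -50*38 = -1900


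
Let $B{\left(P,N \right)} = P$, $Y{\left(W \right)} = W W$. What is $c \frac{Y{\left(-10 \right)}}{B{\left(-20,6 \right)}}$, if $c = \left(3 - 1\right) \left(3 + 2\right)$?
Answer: $-50$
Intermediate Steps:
$Y{\left(W \right)} = W^{2}$
$c = 10$ ($c = 2 \cdot 5 = 10$)
$c \frac{Y{\left(-10 \right)}}{B{\left(-20,6 \right)}} = 10 \frac{\left(-10\right)^{2}}{-20} = 10 \cdot 100 \left(- \frac{1}{20}\right) = 10 \left(-5\right) = -50$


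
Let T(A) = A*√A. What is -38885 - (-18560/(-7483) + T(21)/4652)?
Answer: -290995015/7483 - 21*√21/4652 ≈ -38888.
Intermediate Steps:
T(A) = A^(3/2)
-38885 - (-18560/(-7483) + T(21)/4652) = -38885 - (-18560/(-7483) + 21^(3/2)/4652) = -38885 - (-18560*(-1/7483) + (21*√21)*(1/4652)) = -38885 - (18560/7483 + 21*√21/4652) = -38885 + (-18560/7483 - 21*√21/4652) = -290995015/7483 - 21*√21/4652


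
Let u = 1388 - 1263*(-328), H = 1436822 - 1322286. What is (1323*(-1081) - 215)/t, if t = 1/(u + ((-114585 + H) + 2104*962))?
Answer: -3489623118078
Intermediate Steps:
H = 114536
u = 415652 (u = 1388 + 414264 = 415652)
t = 1/2439651 (t = 1/(415652 + ((-114585 + 114536) + 2104*962)) = 1/(415652 + (-49 + 2024048)) = 1/(415652 + 2023999) = 1/2439651 ≈ 4.0989e-7)
(1323*(-1081) - 215)/t = (1323*(-1081) - 215)/(1/2439651) = (-1430163 - 215)*2439651 = -1430378*2439651 = -3489623118078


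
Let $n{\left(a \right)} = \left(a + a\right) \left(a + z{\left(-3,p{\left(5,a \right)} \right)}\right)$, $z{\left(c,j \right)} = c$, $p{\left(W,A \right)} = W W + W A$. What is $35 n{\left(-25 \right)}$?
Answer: $49000$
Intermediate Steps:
$p{\left(W,A \right)} = W^{2} + A W$
$n{\left(a \right)} = 2 a \left(-3 + a\right)$ ($n{\left(a \right)} = \left(a + a\right) \left(a - 3\right) = 2 a \left(-3 + a\right)$)
$35 n{\left(-25 \right)} = 35 \cdot 2 \left(-25\right) \left(-3 - 25\right) = 35 \cdot 2 \left(-25\right) \left(-28\right) = 35 \cdot 1400 = 49000$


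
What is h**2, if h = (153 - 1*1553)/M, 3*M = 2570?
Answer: 176400/66049 ≈ 2.6707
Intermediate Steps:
M = 2570/3 (M = (1/3)*2570 = 2570/3 ≈ 856.67)
h = -420/257 (h = (153 - 1*1553)/(2570/3) = (153 - 1553)*(3/2570) = -1400*3/2570 = -420/257 ≈ -1.6342)
h**2 = (-420/257)**2 = 176400/66049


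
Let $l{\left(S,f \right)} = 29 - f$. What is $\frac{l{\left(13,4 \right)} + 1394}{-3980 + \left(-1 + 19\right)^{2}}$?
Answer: $- \frac{1419}{3656} \approx -0.38813$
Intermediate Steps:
$\frac{l{\left(13,4 \right)} + 1394}{-3980 + \left(-1 + 19\right)^{2}} = \frac{\left(29 - 4\right) + 1394}{-3980 + \left(-1 + 19\right)^{2}} = \frac{\left(29 - 4\right) + 1394}{-3980 + 18^{2}} = \frac{25 + 1394}{-3980 + 324} = \frac{1419}{-3656} = 1419 \left(- \frac{1}{3656}\right) = - \frac{1419}{3656}$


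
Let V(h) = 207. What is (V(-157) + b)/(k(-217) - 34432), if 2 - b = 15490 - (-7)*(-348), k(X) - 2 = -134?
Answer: 12845/34564 ≈ 0.37163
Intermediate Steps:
k(X) = -132 (k(X) = 2 - 134 = -132)
b = -13052 (b = 2 - (15490 - (-7)*(-348)) = 2 - (15490 - 1*2436) = 2 - (15490 - 2436) = 2 - 1*13054 = 2 - 13054 = -13052)
(V(-157) + b)/(k(-217) - 34432) = (207 - 13052)/(-132 - 34432) = -12845/(-34564) = -12845*(-1/34564) = 12845/34564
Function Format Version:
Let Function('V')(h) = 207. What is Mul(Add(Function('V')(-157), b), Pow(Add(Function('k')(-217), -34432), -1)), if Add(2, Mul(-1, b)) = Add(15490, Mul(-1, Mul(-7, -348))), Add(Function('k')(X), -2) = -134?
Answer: Rational(12845, 34564) ≈ 0.37163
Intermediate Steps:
Function('k')(X) = -132 (Function('k')(X) = Add(2, -134) = -132)
b = -13052 (b = Add(2, Mul(-1, Add(15490, Mul(-1, Mul(-7, -348))))) = Add(2, Mul(-1, Add(15490, Mul(-1, 2436)))) = Add(2, Mul(-1, Add(15490, -2436))) = Add(2, Mul(-1, 13054)) = Add(2, -13054) = -13052)
Mul(Add(Function('V')(-157), b), Pow(Add(Function('k')(-217), -34432), -1)) = Mul(Add(207, -13052), Pow(Add(-132, -34432), -1)) = Mul(-12845, Pow(-34564, -1)) = Mul(-12845, Rational(-1, 34564)) = Rational(12845, 34564)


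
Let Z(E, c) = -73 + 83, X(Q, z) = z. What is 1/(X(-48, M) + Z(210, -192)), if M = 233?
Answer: 1/243 ≈ 0.0041152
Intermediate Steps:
Z(E, c) = 10
1/(X(-48, M) + Z(210, -192)) = 1/(233 + 10) = 1/243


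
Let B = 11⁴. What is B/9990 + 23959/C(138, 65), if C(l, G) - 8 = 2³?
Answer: 119792333/79920 ≈ 1498.9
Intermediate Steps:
C(l, G) = 16 (C(l, G) = 8 + 2³ = 8 + 8 = 16)
B = 14641
B/9990 + 23959/C(138, 65) = 14641/9990 + 23959/16 = 119792333/79920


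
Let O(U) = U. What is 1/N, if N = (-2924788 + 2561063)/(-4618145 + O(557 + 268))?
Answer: 923464/72745 ≈ 12.695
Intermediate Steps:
N = 72745/923464 (N = (-2924788 + 2561063)/(-4618145 + (557 + 268)) = -363725/(-4618145 + 825) = -363725/(-4617320) = -363725*(-1/4617320) = 72745/923464 ≈ 0.078774)
1/N = 1/(72745/923464) = 923464/72745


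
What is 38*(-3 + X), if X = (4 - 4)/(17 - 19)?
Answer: -114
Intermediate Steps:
X = 0 (X = 0/(-2) = 0*(-½) = 0)
38*(-3 + X) = 38*(-3 + 0) = 38*(-3) = -114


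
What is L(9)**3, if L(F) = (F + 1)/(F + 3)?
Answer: 125/216 ≈ 0.57870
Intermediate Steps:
L(F) = (1 + F)/(3 + F)
L(9)**3 = ((1 + 9)/(3 + 9))**3 = (10/12)**3 = ((1/12)*10)**3 = (5/6)**3 = 125/216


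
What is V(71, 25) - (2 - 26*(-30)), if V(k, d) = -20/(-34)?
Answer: -13284/17 ≈ -781.41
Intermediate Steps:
V(k, d) = 10/17 (V(k, d) = -20*(-1/34) = 10/17)
V(71, 25) - (2 - 26*(-30)) = 10/17 - (2 - 26*(-30)) = 10/17 - (2 + 780) = 10/17 - 1*782 = 10/17 - 782 = -13284/17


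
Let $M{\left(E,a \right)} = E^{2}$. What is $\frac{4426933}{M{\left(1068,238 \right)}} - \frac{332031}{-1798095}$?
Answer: $\frac{2779589539993}{683650103760} \approx 4.0658$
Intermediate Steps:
$\frac{4426933}{M{\left(1068,238 \right)}} - \frac{332031}{-1798095} = \frac{4426933}{1068^{2}} - \frac{332031}{-1798095} = \frac{4426933}{1140624} - - \frac{110677}{599365} = 4426933 \cdot \frac{1}{1140624} + \frac{110677}{599365} = \frac{4426933}{1140624} + \frac{110677}{599365} = \frac{2779589539993}{683650103760}$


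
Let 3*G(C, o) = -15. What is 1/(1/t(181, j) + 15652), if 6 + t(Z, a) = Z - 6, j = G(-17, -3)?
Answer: 169/2645189 ≈ 6.3890e-5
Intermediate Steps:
G(C, o) = -5 (G(C, o) = (⅓)*(-15) = -5)
j = -5
t(Z, a) = -12 + Z (t(Z, a) = -6 + (Z - 6) = -6 + (-6 + Z) = -12 + Z)
1/(1/t(181, j) + 15652) = 1/(1/(-12 + 181) + 15652) = 1/(1/169 + 15652) = 1/(2645189/169) = 169/2645189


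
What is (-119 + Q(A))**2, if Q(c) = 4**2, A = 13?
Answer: 10609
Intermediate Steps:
Q(c) = 16
(-119 + Q(A))**2 = (-119 + 16)**2 = (-103)**2 = 10609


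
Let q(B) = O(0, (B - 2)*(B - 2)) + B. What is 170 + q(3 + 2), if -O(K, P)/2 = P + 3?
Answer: 151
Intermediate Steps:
O(K, P) = -6 - 2*P (O(K, P) = -2*(P + 3) = -2*(3 + P) = -6 - 2*P)
q(B) = -6 + B - 2*(-2 + B)² (q(B) = (-6 - 2*(B - 2)*(B - 2)) + B = (-6 - 2*(-2 + B)*(-2 + B)) + B = (-6 - 2*(-2 + B)²) + B = -6 + B - 2*(-2 + B)²)
170 + q(3 + 2) = 170 + (-6 + (3 + 2) - 2*(-2 + (3 + 2))²) = 170 + (-6 + 5 - 2*(-2 + 5)²) = 170 + (-6 + 5 - 2*3²) = 170 + (-6 + 5 - 2*9) = 170 + (-6 + 5 - 18) = 170 - 19 = 151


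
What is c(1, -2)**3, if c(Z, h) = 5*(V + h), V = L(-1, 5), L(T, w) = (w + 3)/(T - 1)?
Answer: -27000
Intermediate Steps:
L(T, w) = (3 + w)/(-1 + T)
V = -4 (V = (3 + 5)/(-1 - 1) = 8/(-2) = -1/2*8 = -4)
c(Z, h) = -20 + 5*h (c(Z, h) = 5*(-4 + h) = -20 + 5*h)
c(1, -2)**3 = (-20 + 5*(-2))**3 = (-20 - 10)**3 = (-30)**3 = -27000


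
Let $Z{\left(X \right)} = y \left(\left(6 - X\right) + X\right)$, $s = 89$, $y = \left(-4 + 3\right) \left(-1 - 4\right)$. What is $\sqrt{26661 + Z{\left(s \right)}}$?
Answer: $\sqrt{26691} \approx 163.37$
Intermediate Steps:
$y = 5$ ($y = \left(-1\right) \left(-5\right) = 5$)
$Z{\left(X \right)} = 30$ ($Z{\left(X \right)} = 5 \left(\left(6 - X\right) + X\right) = 5 \cdot 6 = 30$)
$\sqrt{26661 + Z{\left(s \right)}} = \sqrt{26661 + 30} = \sqrt{26691}$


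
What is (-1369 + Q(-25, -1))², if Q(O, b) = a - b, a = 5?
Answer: 1857769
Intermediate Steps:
Q(O, b) = 5 - b
(-1369 + Q(-25, -1))² = (-1369 + (5 - 1*(-1)))² = (-1369 + (5 + 1))² = (-1369 + 6)² = (-1363)² = 1857769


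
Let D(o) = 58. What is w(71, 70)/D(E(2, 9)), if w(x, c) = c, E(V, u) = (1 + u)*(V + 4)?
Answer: 35/29 ≈ 1.2069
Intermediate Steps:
E(V, u) = (1 + u)*(4 + V)
w(71, 70)/D(E(2, 9)) = 70/58 = 70*(1/58) = 35/29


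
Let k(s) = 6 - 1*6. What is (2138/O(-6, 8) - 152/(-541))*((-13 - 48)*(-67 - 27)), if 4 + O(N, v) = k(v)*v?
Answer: -1657197675/541 ≈ -3.0632e+6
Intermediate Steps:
k(s) = 0 (k(s) = 6 - 6 = 0)
O(N, v) = -4 (O(N, v) = -4 + 0*v = -4 + 0 = -4)
(2138/O(-6, 8) - 152/(-541))*((-13 - 48)*(-67 - 27)) = (2138/(-4) - 152/(-541))*((-13 - 48)*(-67 - 27)) = (2138*(-1/4) - 152*(-1/541))*(-61*(-94)) = (-1069/2 + 152/541)*5734 = -578025/1082*5734 = -1657197675/541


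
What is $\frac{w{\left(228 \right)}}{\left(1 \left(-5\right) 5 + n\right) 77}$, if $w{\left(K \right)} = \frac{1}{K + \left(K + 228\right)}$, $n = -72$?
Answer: $- \frac{1}{5108796} \approx -1.9574 \cdot 10^{-7}$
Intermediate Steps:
$w{\left(K \right)} = \frac{1}{228 + 2 K}$ ($w{\left(K \right)} = \frac{1}{K + \left(228 + K\right)} = \frac{1}{228 + 2 K}$)
$\frac{w{\left(228 \right)}}{\left(1 \left(-5\right) 5 + n\right) 77} = \frac{\frac{1}{2} \frac{1}{114 + 228}}{\left(1 \left(-5\right) 5 - 72\right) 77} = \frac{\frac{1}{2} \cdot \frac{1}{342}}{\left(\left(-5\right) 5 - 72\right) 77} = \frac{\frac{1}{2} \cdot \frac{1}{342}}{\left(-25 - 72\right) 77} = \frac{1}{684 \left(\left(-97\right) 77\right)} = \frac{1}{684 \left(-7469\right)} = \frac{1}{684} \left(- \frac{1}{7469}\right) = - \frac{1}{5108796}$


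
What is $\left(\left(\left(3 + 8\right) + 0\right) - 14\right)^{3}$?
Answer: $-27$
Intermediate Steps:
$\left(\left(\left(3 + 8\right) + 0\right) - 14\right)^{3} = \left(\left(11 + 0\right) - 14\right)^{3} = \left(11 - 14\right)^{3} = \left(-3\right)^{3} = -27$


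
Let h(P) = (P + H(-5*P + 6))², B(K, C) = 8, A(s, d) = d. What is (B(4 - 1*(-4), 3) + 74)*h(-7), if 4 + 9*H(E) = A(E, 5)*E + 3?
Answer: 181138/9 ≈ 20126.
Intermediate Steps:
H(E) = -⅑ + 5*E/9 (H(E) = -4/9 + (5*E + 3)/9 = -4/9 + (3 + 5*E)/9 = -4/9 + (⅓ + 5*E/9) = -⅑ + 5*E/9)
h(P) = (29/9 - 16*P/9)² (h(P) = (P + (-⅑ + 5*(-5*P + 6)/9))² = (P + (-⅑ + 5*(6 - 5*P)/9))² = (P + (-⅑ + (10/3 - 25*P/9)))² = (P + (29/9 - 25*P/9))² = (29/9 - 16*P/9)²)
(B(4 - 1*(-4), 3) + 74)*h(-7) = (8 + 74)*((-29 + 16*(-7))²/81) = 82*((-29 - 112)²/81) = 82*((1/81)*(-141)²) = 82*((1/81)*19881) = 82*(2209/9) = 181138/9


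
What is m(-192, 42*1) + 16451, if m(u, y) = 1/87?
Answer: 1431238/87 ≈ 16451.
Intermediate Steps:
m(u, y) = 1/87
m(-192, 42*1) + 16451 = 1/87 + 16451 = 1431238/87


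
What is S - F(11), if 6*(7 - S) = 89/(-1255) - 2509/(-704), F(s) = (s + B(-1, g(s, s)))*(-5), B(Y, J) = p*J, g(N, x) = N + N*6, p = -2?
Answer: -1252093033/1767040 ≈ -708.58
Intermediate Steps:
g(N, x) = 7*N (g(N, x) = N + 6*N = 7*N)
B(Y, J) = -2*J
F(s) = 65*s (F(s) = (s - 14*s)*(-5) = -13*s*(-5) = 65*s)
S = 11340567/1767040 (S = 7 - (89/(-1255) - 2509/(-704))/6 = 7 - (89*(-1/1255) - 2509*(-1/704))/6 = 7 - (-89/1255 + 2509/704)/6 = 7 - ⅙*3086139/883520 = 7 - 1028713/1767040 = 11340567/1767040 ≈ 6.4178)
S - F(11) = 11340567/1767040 - 65*11 = 11340567/1767040 - 1*715 = 11340567/1767040 - 715 = -1252093033/1767040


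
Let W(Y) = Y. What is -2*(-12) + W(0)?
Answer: 24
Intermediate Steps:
-2*(-12) + W(0) = -2*(-12) + 0 = 24 + 0 = 24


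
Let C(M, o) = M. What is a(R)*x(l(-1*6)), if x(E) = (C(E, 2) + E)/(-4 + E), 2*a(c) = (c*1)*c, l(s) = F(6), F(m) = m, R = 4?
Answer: 48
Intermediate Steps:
l(s) = 6
a(c) = c**2/2 (a(c) = ((c*1)*c)/2 = (c*c)/2 = c**2/2)
x(E) = 2*E/(-4 + E) (x(E) = (E + E)/(-4 + E) = (2*E)/(-4 + E) = 2*E/(-4 + E))
a(R)*x(l(-1*6)) = ((1/2)*4**2)*(2*6/(-4 + 6)) = ((1/2)*16)*(2*6/2) = 8*(2*6*(1/2)) = 8*6 = 48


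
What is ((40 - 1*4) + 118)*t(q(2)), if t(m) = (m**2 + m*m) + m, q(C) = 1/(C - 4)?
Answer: 0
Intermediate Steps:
q(C) = 1/(-4 + C)
t(m) = m + 2*m**2 (t(m) = (m**2 + m**2) + m = 2*m**2 + m = m + 2*m**2)
((40 - 1*4) + 118)*t(q(2)) = ((40 - 1*4) + 118)*((1 + 2/(-4 + 2))/(-4 + 2)) = ((40 - 4) + 118)*((1 + 2/(-2))/(-2)) = (36 + 118)*(-(1 + 2*(-1/2))/2) = 154*(-(1 - 1)/2) = 154*(-1/2*0) = 154*0 = 0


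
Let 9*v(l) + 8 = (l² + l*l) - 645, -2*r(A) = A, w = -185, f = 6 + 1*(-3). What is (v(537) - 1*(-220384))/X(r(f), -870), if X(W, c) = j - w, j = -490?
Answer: -2559541/2745 ≈ -932.44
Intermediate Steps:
f = 3 (f = 6 - 3 = 3)
r(A) = -A/2
v(l) = -653/9 + 2*l²/9 (v(l) = -8/9 + ((l² + l*l) - 645)/9 = -8/9 + ((l² + l²) - 645)/9 = -8/9 + (2*l² - 645)/9 = -8/9 + (-645 + 2*l²)/9 = -8/9 + (-215/3 + 2*l²/9) = -653/9 + 2*l²/9)
X(W, c) = -305 (X(W, c) = -490 - 1*(-185) = -490 + 185 = -305)
(v(537) - 1*(-220384))/X(r(f), -870) = ((-653/9 + (2/9)*537²) - 1*(-220384))/(-305) = ((-653/9 + (2/9)*288369) + 220384)*(-1/305) = ((-653/9 + 64082) + 220384)*(-1/305) = (576085/9 + 220384)*(-1/305) = (2559541/9)*(-1/305) = -2559541/2745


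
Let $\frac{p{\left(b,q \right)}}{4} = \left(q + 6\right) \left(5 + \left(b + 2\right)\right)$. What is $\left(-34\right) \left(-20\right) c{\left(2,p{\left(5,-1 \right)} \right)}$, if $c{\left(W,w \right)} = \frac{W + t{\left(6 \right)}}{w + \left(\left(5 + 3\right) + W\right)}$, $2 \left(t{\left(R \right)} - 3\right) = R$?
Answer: $\frac{544}{25} \approx 21.76$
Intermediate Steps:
$t{\left(R \right)} = 3 + \frac{R}{2}$
$p{\left(b,q \right)} = 4 \left(6 + q\right) \left(7 + b\right)$ ($p{\left(b,q \right)} = 4 \left(q + 6\right) \left(5 + \left(b + 2\right)\right) = 4 \left(6 + q\right) \left(5 + \left(2 + b\right)\right) = 4 \left(6 + q\right) \left(7 + b\right)$)
$c{\left(W,w \right)} = \frac{6 + W}{8 + W + w}$ ($c{\left(W,w \right)} = \frac{W + \left(3 + \frac{1}{2} \cdot 6\right)}{w + \left(\left(5 + 3\right) + W\right)} = \frac{W + \left(3 + 3\right)}{w + \left(8 + W\right)} = \frac{W + 6}{8 + W + w} = \frac{6 + W}{8 + W + w}$)
$\left(-34\right) \left(-20\right) c{\left(2,p{\left(5,-1 \right)} \right)} = \left(-34\right) \left(-20\right) \frac{6 + 2}{8 + 2 + \left(168 + 24 \cdot 5 + 28 \left(-1\right) + 4 \cdot 5 \left(-1\right)\right)} = 680 \frac{1}{8 + 2 + \left(168 + 120 - 28 - 20\right)} 8 = 680 \frac{1}{8 + 2 + 240} \cdot 8 = 680 \cdot \frac{1}{250} \cdot 8 = 680 \cdot \frac{4}{125} = \frac{544}{25}$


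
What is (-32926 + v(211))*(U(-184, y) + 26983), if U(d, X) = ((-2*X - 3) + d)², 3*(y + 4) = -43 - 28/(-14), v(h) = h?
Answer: -1635284720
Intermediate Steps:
y = -53/3 (y = -4 + (-43 - 28/(-14))/3 = -4 + (-43 - 28*(-1/14))/3 = -4 + (-43 + 2)/3 = -4 + (⅓)*(-41) = -4 - 41/3 = -53/3 ≈ -17.667)
U(d, X) = (-3 + d - 2*X)² (U(d, X) = ((-3 - 2*X) + d)² = (-3 + d - 2*X)²)
(-32926 + v(211))*(U(-184, y) + 26983) = (-32926 + 211)*((3 - 1*(-184) + 2*(-53/3))² + 26983) = -32715*((3 + 184 - 106/3)² + 26983) = -32715*((455/3)² + 26983) = -32715*(207025/9 + 26983) = -32715*449872/9 = -1635284720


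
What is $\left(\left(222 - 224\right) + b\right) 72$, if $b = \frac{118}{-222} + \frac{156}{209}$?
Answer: $- \frac{993912}{7733} \approx -128.53$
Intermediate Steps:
$b = \frac{4985}{23199}$ ($b = 118 \left(- \frac{1}{222}\right) + 156 \cdot \frac{1}{209} = - \frac{59}{111} + \frac{156}{209} = \frac{4985}{23199} \approx 0.21488$)
$\left(\left(222 - 224\right) + b\right) 72 = \left(\left(222 - 224\right) + \frac{4985}{23199}\right) 72 = \left(-2 + \frac{4985}{23199}\right) 72 = \left(- \frac{41413}{23199}\right) 72 = - \frac{993912}{7733}$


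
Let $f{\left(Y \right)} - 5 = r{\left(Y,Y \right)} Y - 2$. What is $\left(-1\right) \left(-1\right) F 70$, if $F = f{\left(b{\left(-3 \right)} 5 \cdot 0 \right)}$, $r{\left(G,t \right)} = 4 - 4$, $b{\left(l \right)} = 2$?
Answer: $210$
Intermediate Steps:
$r{\left(G,t \right)} = 0$ ($r{\left(G,t \right)} = 4 - 4 = 0$)
$f{\left(Y \right)} = 3$ ($f{\left(Y \right)} = 5 - \left(2 + 0 Y\right) = 5 + \left(0 - 2\right) = 5 - 2 = 3$)
$F = 3$
$\left(-1\right) \left(-1\right) F 70 = \left(-1\right) \left(-1\right) 3 \cdot 70 = 1 \cdot 3 \cdot 70 = 3 \cdot 70 = 210$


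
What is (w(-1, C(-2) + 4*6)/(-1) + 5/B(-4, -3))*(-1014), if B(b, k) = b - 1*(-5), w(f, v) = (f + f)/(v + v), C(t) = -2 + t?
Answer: -51207/10 ≈ -5120.7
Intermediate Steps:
w(f, v) = f/v (w(f, v) = (2*f)/((2*v)) = (2*f)*(1/(2*v)) = f/v)
B(b, k) = 5 + b (B(b, k) = b + 5 = 5 + b)
(w(-1, C(-2) + 4*6)/(-1) + 5/B(-4, -3))*(-1014) = (-1/((-2 - 2) + 4*6)/(-1) + 5/(5 - 4))*(-1014) = (-1/(-4 + 24)*(-1) + 5/1)*(-1014) = (-1/20*(-1) + 5*1)*(-1014) = (-1*1/20*(-1) + 5)*(-1014) = (-1/20*(-1) + 5)*(-1014) = (1/20 + 5)*(-1014) = (101/20)*(-1014) = -51207/10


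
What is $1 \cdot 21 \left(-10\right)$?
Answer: $-210$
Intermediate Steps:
$1 \cdot 21 \left(-10\right) = 21 \left(-10\right) = -210$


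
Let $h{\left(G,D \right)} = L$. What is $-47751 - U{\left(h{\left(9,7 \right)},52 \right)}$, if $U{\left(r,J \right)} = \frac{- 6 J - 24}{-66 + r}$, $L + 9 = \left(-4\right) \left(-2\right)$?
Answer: $- \frac{3199653}{67} \approx -47756.0$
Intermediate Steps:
$L = -1$ ($L = -9 - -8 = -9 + 8 = -1$)
$h{\left(G,D \right)} = -1$
$U{\left(r,J \right)} = \frac{-24 - 6 J}{-66 + r}$
$-47751 - U{\left(h{\left(9,7 \right)},52 \right)} = -47751 - \frac{6 \left(-4 - 52\right)}{-66 - 1} = -47751 - \frac{6 \left(-4 - 52\right)}{-67} = -47751 - 6 \left(- \frac{1}{67}\right) \left(-56\right) = -47751 - \frac{336}{67} = - \frac{3199653}{67}$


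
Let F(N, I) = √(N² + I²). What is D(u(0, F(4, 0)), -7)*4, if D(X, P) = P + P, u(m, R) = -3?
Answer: -56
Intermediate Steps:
F(N, I) = √(I² + N²)
D(X, P) = 2*P
D(u(0, F(4, 0)), -7)*4 = (2*(-7))*4 = -14*4 = -56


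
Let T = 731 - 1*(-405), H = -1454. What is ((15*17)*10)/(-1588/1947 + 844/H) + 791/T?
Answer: -409876749619/224486096 ≈ -1825.8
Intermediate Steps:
T = 1136 (T = 731 + 405 = 1136)
((15*17)*10)/(-1588/1947 + 844/H) + 791/T = ((15*17)*10)/(-1588/1947 + 844/(-1454)) + 791/1136 = (255*10)/(-1588*1/1947 + 844*(-1/1454)) + 791*(1/1136) = 2550/(-1588/1947 - 422/727) + 791/1136 = 2550/(-1976110/1415469) + 791/1136 = 2550*(-1415469/1976110) + 791/1136 = -360944595/197611 + 791/1136 = -409876749619/224486096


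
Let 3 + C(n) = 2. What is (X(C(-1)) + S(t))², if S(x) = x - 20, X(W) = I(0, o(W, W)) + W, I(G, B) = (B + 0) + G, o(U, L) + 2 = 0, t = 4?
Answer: 361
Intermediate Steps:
C(n) = -1 (C(n) = -3 + 2 = -1)
o(U, L) = -2 (o(U, L) = -2 + 0 = -2)
I(G, B) = B + G
X(W) = -2 + W (X(W) = (-2 + 0) + W = -2 + W)
S(x) = -20 + x
(X(C(-1)) + S(t))² = ((-2 - 1) + (-20 + 4))² = (-3 - 16)² = (-19)² = 361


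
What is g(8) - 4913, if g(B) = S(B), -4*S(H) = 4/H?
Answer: -39305/8 ≈ -4913.1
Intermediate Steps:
S(H) = -1/H
g(B) = -1/B
g(8) - 4913 = -1/8 - 4913 = -1*⅛ - 4913 = -⅛ - 4913 = -39305/8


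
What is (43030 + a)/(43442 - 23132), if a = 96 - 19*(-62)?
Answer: 7384/3385 ≈ 2.1814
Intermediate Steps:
a = 1274 (a = 96 + 1178 = 1274)
(43030 + a)/(43442 - 23132) = (43030 + 1274)/(43442 - 23132) = 44304/20310 = 44304*(1/20310) = 7384/3385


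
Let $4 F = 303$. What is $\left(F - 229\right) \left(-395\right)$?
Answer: $\frac{242135}{4} \approx 60534.0$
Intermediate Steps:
$F = \frac{303}{4}$ ($F = \frac{1}{4} \cdot 303 = \frac{303}{4} \approx 75.75$)
$\left(F - 229\right) \left(-395\right) = \left(\frac{303}{4} - 229\right) \left(-395\right) = \left(- \frac{613}{4}\right) \left(-395\right) = \frac{242135}{4}$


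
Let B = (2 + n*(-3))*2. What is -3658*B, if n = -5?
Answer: -124372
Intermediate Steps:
B = 34 (B = (2 - 5*(-3))*2 = (2 + 15)*2 = 17*2 = 34)
-3658*B = -3658*34 = -124372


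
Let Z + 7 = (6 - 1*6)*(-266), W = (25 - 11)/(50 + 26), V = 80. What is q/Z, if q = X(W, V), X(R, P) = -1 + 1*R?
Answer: 31/266 ≈ 0.11654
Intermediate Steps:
W = 7/38 (W = 14/76 = 14*(1/76) = 7/38 ≈ 0.18421)
X(R, P) = -1 + R
q = -31/38 (q = -1 + 7/38 = -31/38 ≈ -0.81579)
Z = -7 (Z = -7 + (6 - 1*6)*(-266) = -7 + (6 - 6)*(-266) = -7 + 0*(-266) = -7 + 0 = -7)
q/Z = -31/38/(-7) = -31/38*(-⅐) = 31/266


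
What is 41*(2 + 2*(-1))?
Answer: 0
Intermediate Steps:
41*(2 + 2*(-1)) = 41*(2 - 2) = 41*0 = 0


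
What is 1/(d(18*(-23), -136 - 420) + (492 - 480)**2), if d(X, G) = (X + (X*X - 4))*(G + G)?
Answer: -1/190127392 ≈ -5.2596e-9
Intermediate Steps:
d(X, G) = 2*G*(-4 + X + X**2) (d(X, G) = (X + (X**2 - 4))*(2*G) = (X + (-4 + X**2))*(2*G) = (-4 + X + X**2)*(2*G) = 2*G*(-4 + X + X**2))
1/(d(18*(-23), -136 - 420) + (492 - 480)**2) = 1/(2*(-136 - 420)*(-4 + 18*(-23) + (18*(-23))**2) + (492 - 480)**2) = 1/(2*(-556)*(-4 - 414 + (-414)**2) + 12**2) = 1/(2*(-556)*(-4 - 414 + 171396) + 144) = 1/(2*(-556)*170978 + 144) = 1/(-190127536 + 144) = 1/(-190127392) = -1/190127392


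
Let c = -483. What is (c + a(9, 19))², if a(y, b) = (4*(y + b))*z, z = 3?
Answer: 21609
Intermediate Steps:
a(y, b) = 12*b + 12*y (a(y, b) = (4*(y + b))*3 = (4*(b + y))*3 = (4*b + 4*y)*3 = 12*b + 12*y)
(c + a(9, 19))² = (-483 + (12*19 + 12*9))² = (-483 + (228 + 108))² = (-483 + 336)² = (-147)² = 21609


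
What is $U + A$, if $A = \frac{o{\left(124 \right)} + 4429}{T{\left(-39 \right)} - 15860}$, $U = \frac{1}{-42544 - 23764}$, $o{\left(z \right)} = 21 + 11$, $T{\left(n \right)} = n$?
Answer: $- \frac{295815887}{1054230892} \approx -0.2806$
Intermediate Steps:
$o{\left(z \right)} = 32$
$U = - \frac{1}{66308}$ ($U = \frac{1}{-66308} = - \frac{1}{66308} \approx -1.5081 \cdot 10^{-5}$)
$A = - \frac{4461}{15899}$ ($A = \frac{32 + 4429}{-39 - 15860} = \frac{4461}{-15899} = 4461 \left(- \frac{1}{15899}\right) = - \frac{4461}{15899} \approx -0.28058$)
$U + A = - \frac{1}{66308} - \frac{4461}{15899} = - \frac{295815887}{1054230892}$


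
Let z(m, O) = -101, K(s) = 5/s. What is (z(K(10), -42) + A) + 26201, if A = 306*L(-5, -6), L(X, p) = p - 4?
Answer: 23040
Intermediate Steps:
L(X, p) = -4 + p
A = -3060 (A = 306*(-4 - 6) = 306*(-10) = -3060)
(z(K(10), -42) + A) + 26201 = (-101 - 3060) + 26201 = -3161 + 26201 = 23040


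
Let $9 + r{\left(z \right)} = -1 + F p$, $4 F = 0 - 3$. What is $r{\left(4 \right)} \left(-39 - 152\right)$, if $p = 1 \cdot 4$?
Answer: $2483$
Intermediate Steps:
$p = 4$
$F = - \frac{3}{4}$ ($F = \frac{0 - 3}{4} = \frac{1}{4} \left(-3\right) = - \frac{3}{4} \approx -0.75$)
$r{\left(z \right)} = -13$ ($r{\left(z \right)} = -9 - 4 = -13$)
$r{\left(4 \right)} \left(-39 - 152\right) = - 13 \left(-39 - 152\right) = \left(-13\right) \left(-191\right) = 2483$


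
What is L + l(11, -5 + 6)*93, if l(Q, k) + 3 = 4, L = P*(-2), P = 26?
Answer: 41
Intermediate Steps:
L = -52 (L = 26*(-2) = -52)
l(Q, k) = 1 (l(Q, k) = -3 + 4 = 1)
L + l(11, -5 + 6)*93 = -52 + 1*93 = -52 + 93 = 41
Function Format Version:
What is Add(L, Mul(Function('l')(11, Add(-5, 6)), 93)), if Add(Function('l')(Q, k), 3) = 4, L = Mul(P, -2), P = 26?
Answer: 41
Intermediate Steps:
L = -52 (L = Mul(26, -2) = -52)
Function('l')(Q, k) = 1 (Function('l')(Q, k) = Add(-3, 4) = 1)
Add(L, Mul(Function('l')(11, Add(-5, 6)), 93)) = Add(-52, Mul(1, 93)) = Add(-52, 93) = 41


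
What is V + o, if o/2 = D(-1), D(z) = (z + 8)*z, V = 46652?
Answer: 46638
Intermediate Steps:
D(z) = z*(8 + z) (D(z) = (8 + z)*z = z*(8 + z))
o = -14 (o = 2*(-(8 - 1)) = 2*(-1*7) = 2*(-7) = -14)
V + o = 46652 - 14 = 46638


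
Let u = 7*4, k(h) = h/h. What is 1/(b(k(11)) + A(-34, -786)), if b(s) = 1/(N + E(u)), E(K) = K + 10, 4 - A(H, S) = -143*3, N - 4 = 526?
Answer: 568/245945 ≈ 0.0023095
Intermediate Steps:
N = 530 (N = 4 + 526 = 530)
A(H, S) = 433 (A(H, S) = 4 - (-143)*3 = 4 - 1*(-429) = 4 + 429 = 433)
k(h) = 1
u = 28
E(K) = 10 + K
b(s) = 1/568 (b(s) = 1/(530 + (10 + 28)) = 1/(530 + 38) = 1/568)
1/(b(k(11)) + A(-34, -786)) = 1/(1/568 + 433) = 1/(245945/568) = 568/245945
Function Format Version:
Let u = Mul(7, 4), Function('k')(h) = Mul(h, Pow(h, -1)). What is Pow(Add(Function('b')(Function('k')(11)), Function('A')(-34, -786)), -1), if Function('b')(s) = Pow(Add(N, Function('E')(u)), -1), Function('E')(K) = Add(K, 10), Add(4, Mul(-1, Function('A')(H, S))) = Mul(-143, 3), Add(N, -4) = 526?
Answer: Rational(568, 245945) ≈ 0.0023095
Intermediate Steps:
N = 530 (N = Add(4, 526) = 530)
Function('A')(H, S) = 433 (Function('A')(H, S) = Add(4, Mul(-1, Mul(-143, 3))) = Add(4, Mul(-1, -429)) = Add(4, 429) = 433)
Function('k')(h) = 1
u = 28
Function('E')(K) = Add(10, K)
Function('b')(s) = Rational(1, 568) (Function('b')(s) = Pow(Add(530, Add(10, 28)), -1) = Pow(Add(530, 38), -1) = Pow(568, -1) = Rational(1, 568))
Pow(Add(Function('b')(Function('k')(11)), Function('A')(-34, -786)), -1) = Pow(Add(Rational(1, 568), 433), -1) = Pow(Rational(245945, 568), -1) = Rational(568, 245945)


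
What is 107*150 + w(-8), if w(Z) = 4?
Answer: 16054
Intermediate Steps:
107*150 + w(-8) = 107*150 + 4 = 16050 + 4 = 16054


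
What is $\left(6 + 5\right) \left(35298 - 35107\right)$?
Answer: $2101$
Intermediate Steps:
$\left(6 + 5\right) \left(35298 - 35107\right) = 11 \cdot 191 = 2101$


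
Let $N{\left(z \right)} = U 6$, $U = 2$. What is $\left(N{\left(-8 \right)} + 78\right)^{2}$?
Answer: $8100$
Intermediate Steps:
$N{\left(z \right)} = 12$ ($N{\left(z \right)} = 2 \cdot 6 = 12$)
$\left(N{\left(-8 \right)} + 78\right)^{2} = \left(12 + 78\right)^{2} = 90^{2} = 8100$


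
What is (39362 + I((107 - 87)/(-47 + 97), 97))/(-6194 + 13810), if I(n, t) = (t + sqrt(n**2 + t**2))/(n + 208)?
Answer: 41015689/7935872 + sqrt(235229)/7935872 ≈ 5.1684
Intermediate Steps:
I(n, t) = (t + sqrt(n**2 + t**2))/(208 + n)
(39362 + I((107 - 87)/(-47 + 97), 97))/(-6194 + 13810) = (39362 + (97 + sqrt(((107 - 87)/(-47 + 97))**2 + 97**2))/(208 + (107 - 87)/(-47 + 97)))/(-6194 + 13810) = (39362 + (97 + sqrt((20/50)**2 + 9409))/(208 + 20/50))/7616 = (39362 + (97 + sqrt((20*(1/50))**2 + 9409))/(208 + 20*(1/50)))*(1/7616) = (39362 + (97 + sqrt((2/5)**2 + 9409))/(208 + 2/5))*(1/7616) = (39362 + (97 + sqrt(4/25 + 9409))/(1042/5))*(1/7616) = (39362 + 5*(97 + sqrt(235229/25))/1042)*(1/7616) = (39362 + 5*(97 + sqrt(235229)/5)/1042)*(1/7616) = (39362 + (485/1042 + sqrt(235229)/1042))*(1/7616) = (41015689/1042 + sqrt(235229)/1042)*(1/7616) = 41015689/7935872 + sqrt(235229)/7935872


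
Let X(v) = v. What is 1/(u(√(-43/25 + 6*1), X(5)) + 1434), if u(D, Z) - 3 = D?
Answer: 35925/51624118 - 5*√107/51624118 ≈ 0.00069489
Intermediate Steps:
u(D, Z) = 3 + D
1/(u(√(-43/25 + 6*1), X(5)) + 1434) = 1/((3 + √(-43/25 + 6*1)) + 1434) = 1/((3 + √(-43*1/25 + 6)) + 1434) = 1/((3 + √(-43/25 + 6)) + 1434) = 1/((3 + √(107/25)) + 1434) = 1/((3 + √107/5) + 1434) = 1/(1437 + √107/5)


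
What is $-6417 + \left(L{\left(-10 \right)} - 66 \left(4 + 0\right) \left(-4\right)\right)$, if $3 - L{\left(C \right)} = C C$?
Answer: $-5458$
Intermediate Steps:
$L{\left(C \right)} = 3 - C^{2}$ ($L{\left(C \right)} = 3 - C C = 3 - C^{2}$)
$-6417 + \left(L{\left(-10 \right)} - 66 \left(4 + 0\right) \left(-4\right)\right) = -6417 + \left(\left(3 - \left(-10\right)^{2}\right) - 66 \left(4 + 0\right) \left(-4\right)\right) = -6417 + \left(\left(3 - 100\right) - 66 \cdot 4 \left(-4\right)\right) = -6417 + \left(\left(3 - 100\right) - -1056\right) = -6417 + \left(-97 + 1056\right) = -6417 + 959 = -5458$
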